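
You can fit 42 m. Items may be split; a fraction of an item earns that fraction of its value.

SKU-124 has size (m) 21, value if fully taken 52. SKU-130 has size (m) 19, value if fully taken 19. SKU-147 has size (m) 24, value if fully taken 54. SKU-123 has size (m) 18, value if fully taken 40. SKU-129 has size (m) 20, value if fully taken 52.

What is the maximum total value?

106.25

Rank by value-to-size ratio: SKU-129 52/20≈2.6, SKU-124 52/21≈2.48, SKU-147 54/24≈2.25, SKU-123 40/18≈2.22, SKU-130 19/19≈1.
SKU-129: take in full, 20 m for value 52 → 22 left.
SKU-124: take in full, 21 m for value 52 → 1 left.
Only 1 m remain; take 1/24 of SKU-147 for value 54×1/24 = 2.25.
Total value = 106.25.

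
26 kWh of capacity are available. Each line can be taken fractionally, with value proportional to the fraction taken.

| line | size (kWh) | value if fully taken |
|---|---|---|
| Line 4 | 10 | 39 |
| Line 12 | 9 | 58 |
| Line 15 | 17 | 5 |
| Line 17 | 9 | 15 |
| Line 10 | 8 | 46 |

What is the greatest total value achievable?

139.1

Best value per unit of size first: Line 12 58/9≈6.44, Line 10 46/8≈5.75, Line 4 39/10≈3.9, Line 17 15/9≈1.67, Line 15 5/17≈0.294.
Take all of Line 12 (9 kWh, value 58) — 17 kWh left.
Line 10: take in full, 8 kWh for value 46 — 9 left.
Fill the last 9 kWh with part of Line 4: 9/10 of it earns 35.1.
Total value = 139.1.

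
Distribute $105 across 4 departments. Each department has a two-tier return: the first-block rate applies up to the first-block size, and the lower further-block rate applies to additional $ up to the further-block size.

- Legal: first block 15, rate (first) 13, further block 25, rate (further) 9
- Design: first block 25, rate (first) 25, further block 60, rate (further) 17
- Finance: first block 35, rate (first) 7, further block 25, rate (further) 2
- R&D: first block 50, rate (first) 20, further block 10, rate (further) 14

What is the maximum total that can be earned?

2135

Rank every tier by rate: Design/T1 25 > R&D/T1 20 > Design/T2 17 > R&D/T2 14 > Legal/T1 13 > Legal/T2 9 > Finance/T1 7 > Finance/T2 2.
Fill Design T1 block (25 at 25) — 80 left.
R&D T1 at 20: fill all 50 — 30 left.
Design/T2: +30 of 60 at 17; pool empty.
Total = 25×25 + 20×50 + 17×30 = 2135.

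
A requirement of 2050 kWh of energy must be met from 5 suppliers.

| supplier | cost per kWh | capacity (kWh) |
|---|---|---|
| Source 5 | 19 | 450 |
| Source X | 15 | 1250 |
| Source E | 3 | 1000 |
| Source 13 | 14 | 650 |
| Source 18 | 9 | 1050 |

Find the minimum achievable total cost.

12450

Use suppliers in increasing cost order.
Source E at 3: take all 1000 kWh ; 1050 still needed.
Source 18 at 9: take all 1050 kWh ; 0 still needed.
Source 13, Source X, Source 5: unused.
Cost = 1000×3 + 1050×9 = 12450.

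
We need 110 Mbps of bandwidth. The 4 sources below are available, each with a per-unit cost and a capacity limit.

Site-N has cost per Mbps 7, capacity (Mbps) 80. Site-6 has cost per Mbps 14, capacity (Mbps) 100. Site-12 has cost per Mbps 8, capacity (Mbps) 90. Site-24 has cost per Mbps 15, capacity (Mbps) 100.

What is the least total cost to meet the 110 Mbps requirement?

800

Fill from the cheapest source first.
Site-N (7): use full 80 ; 30 Mbps to go.
Site-12 (8): take the remaining 30 ; done.
Site-6, Site-24: unused.
Cost = 80×7 + 30×8 = 800.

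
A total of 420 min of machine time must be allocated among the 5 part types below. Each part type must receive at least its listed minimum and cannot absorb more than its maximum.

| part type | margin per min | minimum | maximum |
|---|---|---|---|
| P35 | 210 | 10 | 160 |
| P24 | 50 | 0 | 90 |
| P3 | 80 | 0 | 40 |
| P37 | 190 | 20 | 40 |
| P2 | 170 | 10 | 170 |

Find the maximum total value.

73800

Meeting every minimum uses 10+0+0+20+10 = 40 min, leaving 380.
Rank by margin per min: P35 210 > P37 190 > P2 170 > P3 80 > P24 50.
P35: +150 to 160 (cap) ; 230 left.
P37: +20 to 40 (cap) ; 210 left.
P2 takes 160 more to reach its cap of 170 ; 50 left.
Give P3 40 more to hit its cap of 40 ; 10 left.
P24 has room for 90 more but only 10 remain, so it gets 10.
Total = 210×160 + 50×10 + 80×40 + 190×40 + 170×170 = 73800.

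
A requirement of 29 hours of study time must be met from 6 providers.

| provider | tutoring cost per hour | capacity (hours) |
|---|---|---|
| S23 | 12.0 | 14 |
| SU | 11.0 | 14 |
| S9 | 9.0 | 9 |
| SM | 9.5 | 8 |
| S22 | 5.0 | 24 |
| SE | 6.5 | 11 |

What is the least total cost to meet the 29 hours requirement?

Fill from the cheapest provider first.
Take 24 from S22 at 5.0 → need 5 more.
Take 5 from SE at 6.5 to finish.
S9, SM, SU, S23: unused.
Cost = 24×5.0 + 5×6.5 = 152.5.

152.5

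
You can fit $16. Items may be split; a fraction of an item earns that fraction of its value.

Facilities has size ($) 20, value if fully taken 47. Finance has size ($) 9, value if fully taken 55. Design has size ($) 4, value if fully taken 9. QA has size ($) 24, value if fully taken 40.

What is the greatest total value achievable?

71.45

Rank by value-to-size ratio: Finance 55/9≈6.11, Facilities 47/20≈2.35, Design 9/4≈2.25, QA 40/24≈1.67.
Finance: take in full, 9 $ for value 55 — 7 left.
Fill the last 7 $ with part of Facilities: 7/20 of it earns 16.45.
Total value = 71.45.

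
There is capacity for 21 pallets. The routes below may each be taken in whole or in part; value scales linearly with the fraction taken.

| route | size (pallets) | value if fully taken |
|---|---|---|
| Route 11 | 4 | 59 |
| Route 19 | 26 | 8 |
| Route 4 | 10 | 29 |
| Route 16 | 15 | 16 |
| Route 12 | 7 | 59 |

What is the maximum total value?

147

Rank by value-to-size ratio: Route 11 59/4≈14.8, Route 12 59/7≈8.43, Route 4 29/10≈2.9, Route 16 16/15≈1.07, Route 19 8/26≈0.308.
Route 11: take in full, 4 pallets for value 59 — 17 left.
All 7 pallets of Route 12 fit (value 59) — 10 remain.
All 10 pallets of Route 4 fit (value 29) — 0 remain.
Total value = 147.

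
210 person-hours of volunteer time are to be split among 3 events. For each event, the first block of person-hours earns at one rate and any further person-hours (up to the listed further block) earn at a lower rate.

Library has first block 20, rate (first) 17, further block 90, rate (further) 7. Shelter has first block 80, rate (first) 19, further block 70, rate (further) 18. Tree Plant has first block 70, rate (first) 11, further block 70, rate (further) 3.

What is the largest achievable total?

Rank every tier by rate: Shelter/T1 19 > Shelter/T2 18 > Library/T1 17 > Tree Plant/T1 11 > Library/T2 7 > Tree Plant/T2 3.
Fill Shelter T1 block (80 at 19) ; 130 left.
Shelter T2 at 18: fill all 70 ; 60 left.
Library/T1 (17): +20 ; 40 left.
Tree Plant T1 at 11: only 40 left, fill 40.
Total = 19×80 + 18×70 + 17×20 + 11×40 = 3560.

3560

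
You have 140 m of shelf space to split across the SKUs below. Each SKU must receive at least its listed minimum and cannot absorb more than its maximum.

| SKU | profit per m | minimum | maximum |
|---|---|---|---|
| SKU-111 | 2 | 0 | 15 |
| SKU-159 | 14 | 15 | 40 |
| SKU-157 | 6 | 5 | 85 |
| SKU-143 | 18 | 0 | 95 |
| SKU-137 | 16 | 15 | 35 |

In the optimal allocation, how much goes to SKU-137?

25

Meeting every minimum uses 0+15+5+0+15 = 35 m, leaving 105.
Order the SKUs by profit per m: SKU-143 18 > SKU-137 16 > SKU-159 14 > SKU-157 6 > SKU-111 2.
SKU-143 takes 95 more to reach its cap of 95 — 10 left.
SKU-137 has room for 20 more but only 10 remain, so it gets 25.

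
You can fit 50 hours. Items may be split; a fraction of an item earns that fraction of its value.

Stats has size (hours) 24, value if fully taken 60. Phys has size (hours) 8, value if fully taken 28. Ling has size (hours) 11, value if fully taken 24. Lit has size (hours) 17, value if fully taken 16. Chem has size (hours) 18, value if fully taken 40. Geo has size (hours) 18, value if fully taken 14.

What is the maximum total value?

Rank by value-to-size ratio: Phys 28/8≈3.5, Stats 60/24≈2.5, Chem 40/18≈2.22, Ling 24/11≈2.18, Lit 16/17≈0.941, Geo 14/18≈0.778.
Phys: take in full, 8 hours for value 28 ; 42 left.
All 24 hours of Stats fit (value 60) ; 18 remain.
All 18 hours of Chem fit (value 40) ; 0 remain.
Total value = 128.

128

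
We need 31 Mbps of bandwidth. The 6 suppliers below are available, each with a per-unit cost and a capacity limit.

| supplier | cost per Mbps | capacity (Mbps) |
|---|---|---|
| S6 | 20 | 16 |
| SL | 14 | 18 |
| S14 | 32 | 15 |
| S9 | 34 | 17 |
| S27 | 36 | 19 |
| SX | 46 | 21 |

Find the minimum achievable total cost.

Cheapest first:
Take 18 from SL at 14 — need 13 more.
S6 at 20: take 13 of its 16 — requirement met.
S14, S9, S27, SX: unused.
Cost = 18×14 + 13×20 = 512.

512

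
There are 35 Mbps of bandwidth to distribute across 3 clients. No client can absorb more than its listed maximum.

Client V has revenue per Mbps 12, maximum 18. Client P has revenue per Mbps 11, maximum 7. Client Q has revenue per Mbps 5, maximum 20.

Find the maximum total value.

Order the clients by revenue per Mbps: Client V 12 > Client P 11 > Client Q 5.
Client V: +18 to 18 (cap) → 17 left.
Client P takes 7 to reach its cap of 7 → 10 left.
Only 10 left; Client Q takes them to reach 10.
Total = 12×18 + 11×7 + 5×10 = 343.

343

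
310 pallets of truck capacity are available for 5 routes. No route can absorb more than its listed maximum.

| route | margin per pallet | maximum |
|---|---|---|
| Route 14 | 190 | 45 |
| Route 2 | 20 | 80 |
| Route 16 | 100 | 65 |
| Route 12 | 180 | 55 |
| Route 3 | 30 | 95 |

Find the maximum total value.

28800

Highest margin per pallet first: Route 14 190 > Route 12 180 > Route 16 100 > Route 3 30 > Route 2 20.
Route 14: +45 to 45 (cap) — 265 left.
Route 12 takes 55 to reach its cap of 55 — 210 left.
Route 16: +65 to 65 (cap) — 145 left.
Route 3: +95 to 95 (cap) — 50 left.
Only 50 left; Route 2 takes them to reach 50.
Total = 190×45 + 20×50 + 100×65 + 180×55 + 30×95 = 28800.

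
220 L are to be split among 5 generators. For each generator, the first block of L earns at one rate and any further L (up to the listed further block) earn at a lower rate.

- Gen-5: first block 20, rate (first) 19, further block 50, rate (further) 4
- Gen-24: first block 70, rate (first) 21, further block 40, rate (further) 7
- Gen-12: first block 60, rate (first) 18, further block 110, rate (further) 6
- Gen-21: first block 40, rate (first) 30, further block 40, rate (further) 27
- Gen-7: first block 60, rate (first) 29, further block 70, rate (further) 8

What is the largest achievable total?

Order all 10 blocks by rate: Gen-21/first 30 > Gen-7/first 29 > Gen-21/second 27 > Gen-24/first 21 > Gen-5/first 19 > Gen-12/first 18 > Gen-7/second 8 > Gen-24/second 7 > Gen-12/second 6 > Gen-5/second 4.
Fill Gen-21 first block (40 at 30) — 180 left.
Fill Gen-7 first block (60 at 29) — 120 left.
Gen-21 second at 27: fill all 40 — 80 left.
Gen-24/first (21): +70 — 10 left.
Gen-5 first at 19: only 10 left, fill 10.
Total = 30×40 + 29×60 + 27×40 + 21×70 + 19×10 = 5680.

5680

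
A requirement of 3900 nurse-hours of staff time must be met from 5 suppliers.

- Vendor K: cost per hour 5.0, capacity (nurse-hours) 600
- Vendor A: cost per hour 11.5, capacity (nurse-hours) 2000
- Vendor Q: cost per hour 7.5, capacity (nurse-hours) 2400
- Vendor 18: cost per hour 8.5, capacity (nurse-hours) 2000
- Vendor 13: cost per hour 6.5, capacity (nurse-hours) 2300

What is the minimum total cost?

Use suppliers in increasing cost order.
Vendor K (5.0): use full 600 ; 3300 nurse-hours to go.
Take 2300 from Vendor 13 at 6.5 ; need 1000 more.
Vendor Q (7.5): take the remaining 1000 ; done.
Vendor 18, Vendor A: unused.
Cost = 600×5.0 + 2300×6.5 + 1000×7.5 = 25450.

25450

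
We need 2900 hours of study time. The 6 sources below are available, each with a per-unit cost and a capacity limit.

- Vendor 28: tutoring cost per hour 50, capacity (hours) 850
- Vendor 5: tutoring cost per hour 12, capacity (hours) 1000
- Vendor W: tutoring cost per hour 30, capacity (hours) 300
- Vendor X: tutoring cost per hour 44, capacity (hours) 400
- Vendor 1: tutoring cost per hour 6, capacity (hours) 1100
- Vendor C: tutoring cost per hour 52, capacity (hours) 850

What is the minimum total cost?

Cheapest first:
Vendor 1 at 6: take all 1100 hours → 1800 still needed.
Vendor 5 (12): use full 1000 → 800 hours to go.
Take 300 from Vendor W at 30 → need 500 more.
Vendor X at 44: take all 400 hours → 100 still needed.
Take 100 from Vendor 28 at 50 to finish.
Vendor C: unused.
Cost = 1100×6 + 1000×12 + 300×30 + 400×44 + 100×50 = 50200.

50200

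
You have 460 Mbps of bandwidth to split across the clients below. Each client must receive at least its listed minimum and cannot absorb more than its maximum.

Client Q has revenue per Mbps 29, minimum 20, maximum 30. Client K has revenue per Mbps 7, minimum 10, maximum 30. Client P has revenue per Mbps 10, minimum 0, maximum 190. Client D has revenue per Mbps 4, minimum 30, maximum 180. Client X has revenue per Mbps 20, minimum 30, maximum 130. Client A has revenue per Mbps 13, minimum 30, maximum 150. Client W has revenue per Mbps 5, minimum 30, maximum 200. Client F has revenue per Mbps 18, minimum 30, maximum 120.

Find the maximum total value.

7400

Meeting every minimum uses 20+10+0+30+30+30+30+30 = 180 Mbps, leaving 280.
Rank by revenue per Mbps: Client Q 29 > Client X 20 > Client F 18 > Client A 13 > Client P 10 > Client K 7 > Client W 5 > Client D 4.
Client Q: +10 to 30 (cap) ; 270 left.
Client X: +100 to 130 (cap) ; 170 left.
Give Client F 90 more to hit its cap of 120 ; 80 left.
Only 80 left; Client A takes them to reach 110.
Total = 29×30 + 7×10 + 4×30 + 20×130 + 13×110 + 5×30 + 18×120 = 7400.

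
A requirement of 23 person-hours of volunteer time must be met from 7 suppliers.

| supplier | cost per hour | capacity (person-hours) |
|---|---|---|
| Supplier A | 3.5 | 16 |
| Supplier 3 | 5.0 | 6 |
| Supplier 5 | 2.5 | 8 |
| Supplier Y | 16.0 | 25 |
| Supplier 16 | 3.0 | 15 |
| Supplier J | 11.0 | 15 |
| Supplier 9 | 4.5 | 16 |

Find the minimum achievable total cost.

Cheapest first:
Supplier 5 (2.5): use full 8 ; 15 person-hours to go.
Supplier 16 (3.0): use full 15 ; 0 person-hours to go.
Supplier A, Supplier 9, Supplier 3, Supplier J, Supplier Y: unused.
Cost = 8×2.5 + 15×3.0 = 65.

65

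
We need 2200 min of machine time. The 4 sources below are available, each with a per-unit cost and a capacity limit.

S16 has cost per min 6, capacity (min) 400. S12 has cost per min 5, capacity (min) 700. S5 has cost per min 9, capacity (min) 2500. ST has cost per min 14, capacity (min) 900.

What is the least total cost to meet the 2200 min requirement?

Fill from the cheapest source first.
S12 (5): use full 700 — 1500 min to go.
S16 (6): use full 400 — 1100 min to go.
Take 1100 from S5 at 9 to finish.
ST: unused.
Cost = 700×5 + 400×6 + 1100×9 = 15800.

15800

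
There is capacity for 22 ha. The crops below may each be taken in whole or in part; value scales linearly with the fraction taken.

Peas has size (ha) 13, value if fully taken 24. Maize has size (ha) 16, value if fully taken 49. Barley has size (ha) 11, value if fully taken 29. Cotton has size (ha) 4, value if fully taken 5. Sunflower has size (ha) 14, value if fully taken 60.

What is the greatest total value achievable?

Sort by value density: Sunflower 60/14≈4.29, Maize 49/16≈3.06, Barley 29/11≈2.64, Peas 24/13≈1.85, Cotton 5/4≈1.25.
All 14 ha of Sunflower fit (value 60) — 8 remain.
Fill the last 8 ha with part of Maize: 8/16 of it earns 24.5.
Total value = 84.5.

84.5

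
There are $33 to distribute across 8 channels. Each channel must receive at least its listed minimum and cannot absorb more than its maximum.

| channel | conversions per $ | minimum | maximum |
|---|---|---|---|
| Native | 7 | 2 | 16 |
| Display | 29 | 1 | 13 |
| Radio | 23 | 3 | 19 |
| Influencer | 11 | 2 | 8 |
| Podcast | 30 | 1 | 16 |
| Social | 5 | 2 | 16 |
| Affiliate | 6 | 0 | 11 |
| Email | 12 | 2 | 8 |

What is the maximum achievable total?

793

Meeting every minimum uses 2+1+3+2+1+2+0+2 = 13 $, leaving 20.
Order the channels by conversions per $: Podcast 30 > Display 29 > Radio 23 > Email 12 > Influencer 11 > Native 7 > Affiliate 6 > Social 5.
Give Podcast 15 more to hit its cap of 16 — 5 left.
Only 5 left; Display takes them to reach 6.
Total = 7×2 + 29×6 + 23×3 + 11×2 + 30×16 + 5×2 + 12×2 = 793.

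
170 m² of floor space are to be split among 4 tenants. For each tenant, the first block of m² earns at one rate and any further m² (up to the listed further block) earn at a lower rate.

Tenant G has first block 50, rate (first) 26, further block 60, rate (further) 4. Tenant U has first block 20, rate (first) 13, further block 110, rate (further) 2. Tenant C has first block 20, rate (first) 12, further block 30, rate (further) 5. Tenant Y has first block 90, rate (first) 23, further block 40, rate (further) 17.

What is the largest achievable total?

Order all 8 blocks by rate: Tenant G/first 26 > Tenant Y/first 23 > Tenant Y/second 17 > Tenant U/first 13 > Tenant C/first 12 > Tenant C/second 5 > Tenant G/second 4 > Tenant U/second 2.
Fill Tenant G first block (50 at 26) → 120 left.
Tenant Y/first (23): +90 → 30 left.
Tenant Y/second: +30 of 40 at 17; pool empty.
Total = 26×50 + 23×90 + 17×30 = 3880.

3880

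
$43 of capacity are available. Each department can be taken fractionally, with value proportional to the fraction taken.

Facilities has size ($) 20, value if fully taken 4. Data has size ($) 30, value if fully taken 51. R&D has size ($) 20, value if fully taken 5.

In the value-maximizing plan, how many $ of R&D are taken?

13

Best value per unit of size first: Data 51/30≈1.7, R&D 5/20≈0.25, Facilities 4/20≈0.2.
Take all of Data (30 $, value 51) ; 13 $ left.
13 $ left: a 13/20 share of R&D gives 5×13/20 = 3.25.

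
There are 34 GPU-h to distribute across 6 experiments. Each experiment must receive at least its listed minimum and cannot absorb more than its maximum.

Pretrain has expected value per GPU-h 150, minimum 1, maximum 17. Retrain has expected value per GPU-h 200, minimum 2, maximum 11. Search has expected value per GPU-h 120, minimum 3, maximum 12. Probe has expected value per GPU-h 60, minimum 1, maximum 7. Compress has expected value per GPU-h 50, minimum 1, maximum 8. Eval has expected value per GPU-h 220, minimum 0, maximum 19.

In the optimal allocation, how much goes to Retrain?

9

Meeting every minimum uses 1+2+3+1+1+0 = 8 GPU-h, leaving 26.
Highest expected value per GPU-h first: Eval 220 > Retrain 200 > Pretrain 150 > Search 120 > Probe 60 > Compress 50.
Eval: +19 to 19 (cap) → 7 left.
Only 7 left; Retrain takes them to reach 9.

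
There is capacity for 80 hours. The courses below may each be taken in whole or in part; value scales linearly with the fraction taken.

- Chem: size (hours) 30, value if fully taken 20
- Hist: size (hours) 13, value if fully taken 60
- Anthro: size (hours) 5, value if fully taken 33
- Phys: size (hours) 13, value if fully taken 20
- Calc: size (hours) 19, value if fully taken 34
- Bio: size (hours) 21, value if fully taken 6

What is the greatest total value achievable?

167

Sort by value density: Anthro 33/5≈6.6, Hist 60/13≈4.62, Calc 34/19≈1.79, Phys 20/13≈1.54, Chem 20/30≈0.667, Bio 6/21≈0.286.
Take all of Anthro (5 hours, value 33) ; 75 hours left.
All 13 hours of Hist fit (value 60) ; 62 remain.
All 19 hours of Calc fit (value 34) ; 43 remain.
Take all of Phys (13 hours, value 20) ; 30 hours left.
All 30 hours of Chem fit (value 20) ; 0 remain.
Total value = 167.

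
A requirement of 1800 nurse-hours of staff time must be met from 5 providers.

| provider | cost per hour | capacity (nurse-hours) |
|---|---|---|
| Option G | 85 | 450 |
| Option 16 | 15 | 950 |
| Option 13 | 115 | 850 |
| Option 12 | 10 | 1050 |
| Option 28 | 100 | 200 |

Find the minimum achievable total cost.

Use providers in increasing cost order.
Option 12 at 10: take all 1050 nurse-hours → 750 still needed.
Option 16 at 15: take 750 of its 950 → requirement met.
Option G, Option 28, Option 13: unused.
Cost = 1050×10 + 750×15 = 21750.

21750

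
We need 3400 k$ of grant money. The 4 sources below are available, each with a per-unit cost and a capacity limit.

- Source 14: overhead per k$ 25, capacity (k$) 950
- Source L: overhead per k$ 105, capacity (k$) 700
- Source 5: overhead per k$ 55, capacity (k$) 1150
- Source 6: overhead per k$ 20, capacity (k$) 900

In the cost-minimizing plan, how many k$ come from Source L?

Fill from the cheapest source first.
Take 900 from Source 6 at 20 ; need 2500 more.
Source 14 (25): use full 950 ; 1550 k$ to go.
Take 1150 from Source 5 at 55 ; need 400 more.
Take 400 from Source L at 105 to finish.

400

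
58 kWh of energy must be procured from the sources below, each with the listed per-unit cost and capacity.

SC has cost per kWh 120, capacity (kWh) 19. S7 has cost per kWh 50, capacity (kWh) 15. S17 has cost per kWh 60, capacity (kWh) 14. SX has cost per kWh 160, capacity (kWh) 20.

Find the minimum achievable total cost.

Use sources in increasing cost order.
S7 at 50: take all 15 kWh — 43 still needed.
S17 (60): use full 14 — 29 kWh to go.
SC (120): use full 19 — 10 kWh to go.
SX (160): take the remaining 10 — done.
Cost = 15×50 + 14×60 + 19×120 + 10×160 = 5470.

5470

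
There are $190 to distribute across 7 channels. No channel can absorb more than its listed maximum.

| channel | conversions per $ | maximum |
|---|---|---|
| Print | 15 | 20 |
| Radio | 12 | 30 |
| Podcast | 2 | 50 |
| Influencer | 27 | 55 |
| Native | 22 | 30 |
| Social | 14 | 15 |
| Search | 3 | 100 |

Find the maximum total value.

Rank by conversions per $: Influencer 27 > Native 22 > Print 15 > Social 14 > Radio 12 > Search 3 > Podcast 2.
Give Influencer 55 to hit its cap of 55 → 135 left.
Native: +30 to 30 (cap) → 105 left.
Print takes 20 to reach its cap of 20 → 85 left.
Social: +15 to 15 (cap) → 70 left.
Radio takes 30 to reach its cap of 30 → 40 left.
Search: +40 (room for 100) → 40. Pool exhausted.
Total = 15×20 + 12×30 + 27×55 + 22×30 + 14×15 + 3×40 = 3135.

3135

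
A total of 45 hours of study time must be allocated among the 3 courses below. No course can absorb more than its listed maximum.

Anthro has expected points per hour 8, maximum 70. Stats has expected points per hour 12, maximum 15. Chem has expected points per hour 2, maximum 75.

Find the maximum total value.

Order the courses by expected points per hour: Stats 12 > Anthro 8 > Chem 2.
Give Stats 15 to hit its cap of 15 ; 30 left.
Anthro has room for 70 but only 30 remain, so it gets 30.
Total = 8×30 + 12×15 = 420.

420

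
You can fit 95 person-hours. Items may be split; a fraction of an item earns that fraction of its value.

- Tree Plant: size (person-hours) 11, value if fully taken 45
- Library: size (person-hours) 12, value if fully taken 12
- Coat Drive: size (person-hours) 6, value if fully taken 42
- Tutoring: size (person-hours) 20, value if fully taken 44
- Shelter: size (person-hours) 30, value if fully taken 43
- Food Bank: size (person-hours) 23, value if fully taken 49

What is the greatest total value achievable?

228

Rank by value-to-size ratio: Coat Drive 42/6≈7, Tree Plant 45/11≈4.09, Tutoring 44/20≈2.2, Food Bank 49/23≈2.13, Shelter 43/30≈1.43, Library 12/12≈1.
Take all of Coat Drive (6 person-hours, value 42) — 89 person-hours left.
Tree Plant: take in full, 11 person-hours for value 45 — 78 left.
Take all of Tutoring (20 person-hours, value 44) — 58 person-hours left.
Food Bank: take in full, 23 person-hours for value 49 — 35 left.
Shelter: take in full, 30 person-hours for value 43 — 5 left.
Fill the last 5 person-hours with part of Library: 5/12 of it earns 5.
Total value = 228.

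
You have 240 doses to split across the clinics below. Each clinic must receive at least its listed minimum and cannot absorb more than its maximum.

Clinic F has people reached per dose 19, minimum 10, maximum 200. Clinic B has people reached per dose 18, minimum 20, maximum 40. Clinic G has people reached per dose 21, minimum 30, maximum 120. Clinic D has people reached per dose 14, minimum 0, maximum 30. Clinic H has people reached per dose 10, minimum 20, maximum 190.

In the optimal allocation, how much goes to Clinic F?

80

Meeting every minimum uses 10+20+30+0+20 = 80 doses, leaving 160.
Highest people reached per dose first: Clinic G 21 > Clinic F 19 > Clinic B 18 > Clinic D 14 > Clinic H 10.
Give Clinic G 90 more to hit its cap of 120 ; 70 left.
Only 70 left; Clinic F takes them to reach 80.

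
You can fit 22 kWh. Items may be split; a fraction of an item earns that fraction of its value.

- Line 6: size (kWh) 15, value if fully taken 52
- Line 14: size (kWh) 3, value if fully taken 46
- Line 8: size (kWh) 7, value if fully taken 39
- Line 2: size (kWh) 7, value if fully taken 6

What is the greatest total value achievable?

Sort by value density: Line 14 46/3≈15.3, Line 8 39/7≈5.57, Line 6 52/15≈3.47, Line 2 6/7≈0.857.
All 3 kWh of Line 14 fit (value 46) ; 19 remain.
Line 8: take in full, 7 kWh for value 39 ; 12 left.
Fill the last 12 kWh with part of Line 6: 12/15 of it earns 41.6.
Total value = 126.6.

126.6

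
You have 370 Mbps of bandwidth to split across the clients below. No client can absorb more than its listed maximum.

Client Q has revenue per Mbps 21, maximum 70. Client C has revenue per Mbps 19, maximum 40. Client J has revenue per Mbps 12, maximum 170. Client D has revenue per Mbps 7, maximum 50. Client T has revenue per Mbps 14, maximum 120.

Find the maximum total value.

Order the clients by revenue per Mbps: Client Q 21 > Client C 19 > Client T 14 > Client J 12 > Client D 7.
Give Client Q 70 to hit its cap of 70 — 300 left.
Client C: +40 to 40 (cap) — 260 left.
Client T takes 120 to reach its cap of 120 — 140 left.
Only 140 left; Client J takes them to reach 140.
Total = 21×70 + 19×40 + 12×140 + 14×120 = 5590.

5590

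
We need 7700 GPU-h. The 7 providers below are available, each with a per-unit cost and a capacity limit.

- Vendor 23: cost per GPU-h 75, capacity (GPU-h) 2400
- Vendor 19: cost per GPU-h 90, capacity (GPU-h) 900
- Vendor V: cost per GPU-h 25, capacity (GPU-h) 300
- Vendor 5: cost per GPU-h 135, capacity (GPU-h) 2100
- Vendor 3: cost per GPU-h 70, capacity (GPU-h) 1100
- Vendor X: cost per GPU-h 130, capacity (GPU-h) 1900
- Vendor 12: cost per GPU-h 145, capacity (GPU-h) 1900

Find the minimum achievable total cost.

Cheapest first:
Take 300 from Vendor V at 25 → need 7400 more.
Take 1100 from Vendor 3 at 70 → need 6300 more.
Take 2400 from Vendor 23 at 75 → need 3900 more.
Take 900 from Vendor 19 at 90 → need 3000 more.
Vendor X at 130: take all 1900 GPU-h → 1100 still needed.
Vendor 5 at 135: take 1100 of its 2100 → requirement met.
Vendor 12: unused.
Cost = 300×25 + 1100×70 + 2400×75 + 900×90 + 1900×130 + 1100×135 = 741000.

741000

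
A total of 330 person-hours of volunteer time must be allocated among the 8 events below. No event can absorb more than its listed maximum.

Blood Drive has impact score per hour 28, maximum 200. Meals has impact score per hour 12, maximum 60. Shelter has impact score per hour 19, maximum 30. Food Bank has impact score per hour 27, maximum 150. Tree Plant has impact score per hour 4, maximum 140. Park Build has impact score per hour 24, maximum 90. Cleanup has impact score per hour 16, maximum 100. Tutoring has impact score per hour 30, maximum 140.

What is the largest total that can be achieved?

9520

Order the events by impact score per hour: Tutoring 30 > Blood Drive 28 > Food Bank 27 > Park Build 24 > Shelter 19 > Cleanup 16 > Meals 12 > Tree Plant 4.
Tutoring takes 140 to reach its cap of 140 → 190 left.
Blood Drive has room for 200 but only 190 remain, so it gets 190.
Total = 28×190 + 30×140 = 9520.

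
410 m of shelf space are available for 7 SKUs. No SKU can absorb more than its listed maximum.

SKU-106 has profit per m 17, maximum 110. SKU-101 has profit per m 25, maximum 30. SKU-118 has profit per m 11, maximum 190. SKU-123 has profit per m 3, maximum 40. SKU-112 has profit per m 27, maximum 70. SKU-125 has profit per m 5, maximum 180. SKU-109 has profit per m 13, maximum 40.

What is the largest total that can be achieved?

6790

Order the SKUs by profit per m: SKU-112 27 > SKU-101 25 > SKU-106 17 > SKU-109 13 > SKU-118 11 > SKU-125 5 > SKU-123 3.
SKU-112: +70 to 70 (cap) ; 340 left.
Give SKU-101 30 to hit its cap of 30 ; 310 left.
SKU-106: +110 to 110 (cap) ; 200 left.
SKU-109: +40 to 40 (cap) ; 160 left.
SKU-118 has room for 190 but only 160 remain, so it gets 160.
Total = 17×110 + 25×30 + 11×160 + 27×70 + 13×40 = 6790.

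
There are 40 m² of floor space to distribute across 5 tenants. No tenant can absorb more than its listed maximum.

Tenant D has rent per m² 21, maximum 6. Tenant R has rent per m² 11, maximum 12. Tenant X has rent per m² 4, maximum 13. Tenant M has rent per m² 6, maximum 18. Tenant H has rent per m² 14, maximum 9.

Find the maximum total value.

462

Highest rent per m² first: Tenant D 21 > Tenant H 14 > Tenant R 11 > Tenant M 6 > Tenant X 4.
Tenant D: +6 to 6 (cap) → 34 left.
Tenant H takes 9 to reach its cap of 9 → 25 left.
Tenant R takes 12 to reach its cap of 12 → 13 left.
Tenant M: +13 (room for 18) → 13. Pool exhausted.
Total = 21×6 + 11×12 + 6×13 + 14×9 = 462.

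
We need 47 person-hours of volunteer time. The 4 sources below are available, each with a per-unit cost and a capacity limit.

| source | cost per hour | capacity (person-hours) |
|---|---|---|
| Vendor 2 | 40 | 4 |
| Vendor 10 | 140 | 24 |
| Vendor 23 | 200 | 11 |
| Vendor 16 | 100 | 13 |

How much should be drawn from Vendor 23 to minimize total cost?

Cheapest first:
Vendor 2 at 40: take all 4 person-hours ; 43 still needed.
Vendor 16 (100): use full 13 ; 30 person-hours to go.
Vendor 10 (140): use full 24 ; 6 person-hours to go.
Vendor 23 at 200: take 6 of its 11 ; requirement met.

6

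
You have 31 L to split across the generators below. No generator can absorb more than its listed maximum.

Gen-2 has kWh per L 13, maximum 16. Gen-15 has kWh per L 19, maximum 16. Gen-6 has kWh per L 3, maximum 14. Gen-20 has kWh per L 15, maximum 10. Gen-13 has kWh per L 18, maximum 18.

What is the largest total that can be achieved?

Highest kWh per L first: Gen-15 19 > Gen-13 18 > Gen-20 15 > Gen-2 13 > Gen-6 3.
Gen-15 takes 16 to reach its cap of 16 ; 15 left.
Only 15 left; Gen-13 takes them to reach 15.
Total = 19×16 + 18×15 = 574.

574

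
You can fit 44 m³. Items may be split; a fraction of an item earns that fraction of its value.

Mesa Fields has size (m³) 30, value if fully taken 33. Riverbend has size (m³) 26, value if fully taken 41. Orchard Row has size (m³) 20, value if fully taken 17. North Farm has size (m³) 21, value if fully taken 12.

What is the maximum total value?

60.8

Best value per unit of size first: Riverbend 41/26≈1.58, Mesa Fields 33/30≈1.1, Orchard Row 17/20≈0.85, North Farm 12/21≈0.571.
All 26 m³ of Riverbend fit (value 41) ; 18 remain.
Fill the last 18 m³ with part of Mesa Fields: 18/30 of it earns 19.8.
Total value = 60.8.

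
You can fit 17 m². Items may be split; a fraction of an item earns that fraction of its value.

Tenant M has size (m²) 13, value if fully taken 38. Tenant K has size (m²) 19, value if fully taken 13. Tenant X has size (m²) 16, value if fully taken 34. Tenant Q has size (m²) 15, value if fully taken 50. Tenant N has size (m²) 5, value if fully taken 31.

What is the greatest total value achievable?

Rank by value-to-size ratio: Tenant N 31/5≈6.2, Tenant Q 50/15≈3.33, Tenant M 38/13≈2.92, Tenant X 34/16≈2.12, Tenant K 13/19≈0.684.
Tenant N: take in full, 5 m² for value 31 — 12 left.
Fill the last 12 m² with part of Tenant Q: 12/15 of it earns 40.
Total value = 71.

71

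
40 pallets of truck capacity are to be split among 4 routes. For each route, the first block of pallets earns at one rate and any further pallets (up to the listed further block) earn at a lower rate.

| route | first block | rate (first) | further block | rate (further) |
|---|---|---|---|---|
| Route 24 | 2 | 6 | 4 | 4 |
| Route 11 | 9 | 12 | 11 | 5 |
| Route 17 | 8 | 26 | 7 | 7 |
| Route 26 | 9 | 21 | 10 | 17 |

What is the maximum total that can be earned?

Order all 8 blocks by rate: Route 17/tier1 26 > Route 26/tier1 21 > Route 26/tier2 17 > Route 11/tier1 12 > Route 17/tier2 7 > Route 24/tier1 6 > Route 11/tier2 5 > Route 24/tier2 4.
Route 17/tier1 (26): +8 ; 32 left.
Fill Route 26 tier1 block (9 at 21) ; 23 left.
Fill Route 26 tier2 block (10 at 17) ; 13 left.
Route 11/tier1 (12): +9 ; 4 left.
Route 17/tier2: +4 of 7 at 7; pool empty.
Total = 26×8 + 21×9 + 17×10 + 12×9 + 7×4 = 703.

703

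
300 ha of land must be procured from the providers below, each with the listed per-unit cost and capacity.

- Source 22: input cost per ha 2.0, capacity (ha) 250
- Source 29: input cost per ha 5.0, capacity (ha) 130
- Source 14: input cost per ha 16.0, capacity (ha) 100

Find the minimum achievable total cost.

750

Fill from the cheapest provider first.
Source 22 at 2.0: take all 250 ha → 50 still needed.
Take 50 from Source 29 at 5.0 to finish.
Source 14: unused.
Cost = 250×2.0 + 50×5.0 = 750.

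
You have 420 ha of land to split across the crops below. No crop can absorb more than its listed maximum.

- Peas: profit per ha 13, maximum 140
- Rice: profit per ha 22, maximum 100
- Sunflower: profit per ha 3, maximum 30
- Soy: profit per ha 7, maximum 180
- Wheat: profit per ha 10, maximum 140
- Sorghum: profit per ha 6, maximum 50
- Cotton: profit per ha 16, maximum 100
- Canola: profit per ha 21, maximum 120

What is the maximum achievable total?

Order the crops by profit per ha: Rice 22 > Canola 21 > Cotton 16 > Peas 13 > Wheat 10 > Soy 7 > Sorghum 6 > Sunflower 3.
Give Rice 100 to hit its cap of 100 → 320 left.
Give Canola 120 to hit its cap of 120 → 200 left.
Cotton: +100 to 100 (cap) → 100 left.
Only 100 left; Peas takes them to reach 100.
Total = 13×100 + 22×100 + 16×100 + 21×120 = 7620.

7620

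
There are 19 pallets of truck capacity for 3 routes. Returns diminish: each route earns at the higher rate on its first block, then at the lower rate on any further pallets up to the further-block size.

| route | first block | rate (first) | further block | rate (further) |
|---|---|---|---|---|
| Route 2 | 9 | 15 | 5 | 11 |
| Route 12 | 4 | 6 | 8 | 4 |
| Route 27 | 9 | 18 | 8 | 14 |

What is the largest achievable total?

311

Rank every tier by rate: Route 27/T1 18 > Route 2/T1 15 > Route 27/T2 14 > Route 2/T2 11 > Route 12/T1 6 > Route 12/T2 4.
Route 27/T1 (18): +9 → 10 left.
Route 2/T1 (15): +9 → 1 left.
1 remain; put them into Route 27 T2 at 14.
Total = 18×9 + 15×9 + 14×1 = 311.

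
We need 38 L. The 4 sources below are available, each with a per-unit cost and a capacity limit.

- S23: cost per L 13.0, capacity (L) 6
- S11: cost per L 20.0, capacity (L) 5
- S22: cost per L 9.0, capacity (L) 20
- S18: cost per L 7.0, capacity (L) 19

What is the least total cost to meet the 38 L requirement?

Use sources in increasing cost order.
Take 19 from S18 at 7.0 — need 19 more.
S22 (9.0): take the remaining 19 — done.
S23, S11: unused.
Cost = 19×7.0 + 19×9.0 = 304.

304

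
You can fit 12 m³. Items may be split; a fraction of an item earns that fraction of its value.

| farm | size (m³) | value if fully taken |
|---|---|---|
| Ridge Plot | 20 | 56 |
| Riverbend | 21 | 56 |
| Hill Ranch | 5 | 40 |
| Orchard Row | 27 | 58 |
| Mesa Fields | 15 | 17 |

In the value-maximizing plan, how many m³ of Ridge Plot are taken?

Sort by value density: Hill Ranch 40/5≈8, Ridge Plot 56/20≈2.8, Riverbend 56/21≈2.67, Orchard Row 58/27≈2.15, Mesa Fields 17/15≈1.13.
Take all of Hill Ranch (5 m³, value 40) → 7 m³ left.
Only 7 m³ remain; take 7/20 of Ridge Plot for value 56×7/20 = 19.6.

7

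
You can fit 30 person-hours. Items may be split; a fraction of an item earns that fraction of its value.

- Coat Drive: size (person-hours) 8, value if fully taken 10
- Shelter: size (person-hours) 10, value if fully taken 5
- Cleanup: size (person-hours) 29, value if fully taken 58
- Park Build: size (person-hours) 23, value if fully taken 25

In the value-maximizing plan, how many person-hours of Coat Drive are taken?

Rank by value-to-size ratio: Cleanup 58/29≈2, Coat Drive 10/8≈1.25, Park Build 25/23≈1.09, Shelter 5/10≈0.5.
All 29 person-hours of Cleanup fit (value 58) → 1 remain.
Fill the last 1 person-hours with part of Coat Drive: 1/8 of it earns 1.25.

1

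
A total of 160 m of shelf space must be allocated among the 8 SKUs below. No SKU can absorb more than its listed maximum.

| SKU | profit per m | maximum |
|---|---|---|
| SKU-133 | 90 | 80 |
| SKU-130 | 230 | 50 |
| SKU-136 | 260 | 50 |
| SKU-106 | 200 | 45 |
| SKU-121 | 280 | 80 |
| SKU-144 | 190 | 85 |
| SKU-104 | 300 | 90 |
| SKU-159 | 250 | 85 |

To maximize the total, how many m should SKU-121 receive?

Highest profit per m first: SKU-104 300 > SKU-121 280 > SKU-136 260 > SKU-159 250 > SKU-130 230 > SKU-106 200 > SKU-144 190 > SKU-133 90.
Give SKU-104 90 to hit its cap of 90 ; 70 left.
SKU-121: +70 (room for 80) → 70. Pool exhausted.

70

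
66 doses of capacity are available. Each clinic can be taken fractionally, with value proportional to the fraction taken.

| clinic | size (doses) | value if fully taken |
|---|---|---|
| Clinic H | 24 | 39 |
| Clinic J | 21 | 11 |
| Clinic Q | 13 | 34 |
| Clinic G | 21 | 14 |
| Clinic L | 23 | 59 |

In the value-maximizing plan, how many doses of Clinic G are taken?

Rank by value-to-size ratio: Clinic Q 34/13≈2.62, Clinic L 59/23≈2.57, Clinic H 39/24≈1.62, Clinic G 14/21≈0.667, Clinic J 11/21≈0.524.
Take all of Clinic Q (13 doses, value 34) → 53 doses left.
All 23 doses of Clinic L fit (value 59) → 30 remain.
All 24 doses of Clinic H fit (value 39) → 6 remain.
Fill the last 6 doses with part of Clinic G: 6/21 of it earns 4.

6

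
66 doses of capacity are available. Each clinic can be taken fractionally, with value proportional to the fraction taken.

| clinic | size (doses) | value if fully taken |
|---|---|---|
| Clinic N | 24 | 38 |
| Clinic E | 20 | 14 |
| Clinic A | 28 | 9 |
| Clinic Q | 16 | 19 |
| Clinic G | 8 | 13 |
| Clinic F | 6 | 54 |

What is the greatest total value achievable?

Best value per unit of size first: Clinic F 54/6≈9, Clinic G 13/8≈1.62, Clinic N 38/24≈1.58, Clinic Q 19/16≈1.19, Clinic E 14/20≈0.7, Clinic A 9/28≈0.321.
Clinic F: take in full, 6 doses for value 54 → 60 left.
All 8 doses of Clinic G fit (value 13) → 52 remain.
Take all of Clinic N (24 doses, value 38) → 28 doses left.
All 16 doses of Clinic Q fit (value 19) → 12 remain.
Fill the last 12 doses with part of Clinic E: 12/20 of it earns 8.4.
Total value = 132.4.

132.4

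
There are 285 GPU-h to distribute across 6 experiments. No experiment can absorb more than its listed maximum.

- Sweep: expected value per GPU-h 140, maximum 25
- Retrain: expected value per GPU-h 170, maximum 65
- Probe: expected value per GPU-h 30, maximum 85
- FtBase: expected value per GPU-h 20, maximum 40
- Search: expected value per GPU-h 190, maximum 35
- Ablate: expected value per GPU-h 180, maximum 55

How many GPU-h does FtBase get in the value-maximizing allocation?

20

Order the experiments by expected value per GPU-h: Search 190 > Ablate 180 > Retrain 170 > Sweep 140 > Probe 30 > FtBase 20.
Search takes 35 to reach its cap of 35 → 250 left.
Ablate: +55 to 55 (cap) → 195 left.
Retrain: +65 to 65 (cap) → 130 left.
Sweep takes 25 to reach its cap of 25 → 105 left.
Probe takes 85 to reach its cap of 85 → 20 left.
FtBase has room for 40 but only 20 remain, so it gets 20.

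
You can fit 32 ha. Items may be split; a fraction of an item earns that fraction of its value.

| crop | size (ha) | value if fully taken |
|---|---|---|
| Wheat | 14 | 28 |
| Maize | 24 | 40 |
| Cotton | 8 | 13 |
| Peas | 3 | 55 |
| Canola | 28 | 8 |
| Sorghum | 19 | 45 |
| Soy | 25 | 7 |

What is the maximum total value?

120

Rank by value-to-size ratio: Peas 55/3≈18.3, Sorghum 45/19≈2.37, Wheat 28/14≈2, Maize 40/24≈1.67, Cotton 13/8≈1.62, Canola 8/28≈0.286, Soy 7/25≈0.28.
Peas: take in full, 3 ha for value 55 — 29 left.
All 19 ha of Sorghum fit (value 45) — 10 remain.
10 ha left: a 10/14 share of Wheat gives 28×10/14 = 20.
Total value = 120.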